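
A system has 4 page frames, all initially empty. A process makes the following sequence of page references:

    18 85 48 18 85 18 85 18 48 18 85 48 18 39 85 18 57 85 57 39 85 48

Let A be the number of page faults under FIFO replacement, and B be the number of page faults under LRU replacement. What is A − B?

-1

Under FIFO: F F F . . . . . . . . . . F . . F . . . . . → 5 faults.
Under LRU: F F F . . . . . . . . . . F . . F . . . . F → 6 faults.
A − B = 5 − 6 = -1.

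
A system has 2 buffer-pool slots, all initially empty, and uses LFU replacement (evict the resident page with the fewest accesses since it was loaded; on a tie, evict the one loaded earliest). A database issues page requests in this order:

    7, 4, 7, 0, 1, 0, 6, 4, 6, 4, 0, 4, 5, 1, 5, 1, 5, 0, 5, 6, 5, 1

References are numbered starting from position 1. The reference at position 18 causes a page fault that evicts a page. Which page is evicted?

pos 1: 7: fault, frames {7}
pos 2: 4: fault, frames {7,4}
pos 3: 7: hit
pos 4: 0: fault, evict 4, frames {7,0}
pos 5: 1: fault, evict 0, frames {7,1}
pos 6: 0: fault, evict 1, frames {7,0}
pos 7: 6: fault, evict 0, frames {7,6}
pos 8: 4: fault, evict 6, frames {7,4}
pos 9: 6: fault, evict 4, frames {7,6}
pos 10: 4: fault, evict 6, frames {7,4}
pos 11: 0: fault, evict 4, frames {7,0}
pos 12: 4: fault, evict 0, frames {7,4}
pos 13: 5: fault, evict 4, frames {7,5}
pos 14: 1: fault, evict 5, frames {7,1}
pos 15: 5: fault, evict 1, frames {7,5}
pos 16: 1: fault, evict 5, frames {7,1}
pos 17: 5: fault, evict 1, frames {7,5}
pos 18: 0: fault, evict 5, frames {7,0}
At position 18, page 5 is evicted.

5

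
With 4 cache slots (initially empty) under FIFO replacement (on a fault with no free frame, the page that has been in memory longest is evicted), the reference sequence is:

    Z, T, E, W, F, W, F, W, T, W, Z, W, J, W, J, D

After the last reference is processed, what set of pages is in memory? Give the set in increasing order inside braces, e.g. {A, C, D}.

Z: fault, frames [Z]
T: fault, frames [Z, T]
E: fault, frames [Z, T, E]
W: fault, frames [Z, T, E, W]
F: fault, evict Z, frames [T, E, W, F]
W: hit
F: hit
W: hit
T: hit
W: hit
Z: fault, evict T, frames [E, W, F, Z]
W: hit
J: fault, evict E, frames [W, F, Z, J]
W: hit
J: hit
D: fault, evict W, frames [F, Z, J, D]

{D, F, J, Z}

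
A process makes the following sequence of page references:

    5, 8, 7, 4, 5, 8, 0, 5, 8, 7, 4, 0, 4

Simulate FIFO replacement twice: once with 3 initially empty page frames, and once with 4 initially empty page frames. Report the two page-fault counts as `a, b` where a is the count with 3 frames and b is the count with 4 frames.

3 frames: F F F F F F F . . F F . . → 9 faults.
4 frames: F F F F . . F F F F F F . → 10 faults.
10 > 9: adding a frame increased faults — Belady's anomaly.

9, 10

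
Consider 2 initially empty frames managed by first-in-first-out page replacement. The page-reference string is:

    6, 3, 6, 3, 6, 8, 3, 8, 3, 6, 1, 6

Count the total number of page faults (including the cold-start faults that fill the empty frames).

5

6: fault, frames (6)
3: fault, frames (6 3)
6: hit
3: hit
6: hit
8: fault, evict 6, frames (3 8)
3: hit
8: hit
3: hit
6: fault, evict 3, frames (8 6)
1: fault, evict 8, frames (6 1)
6: hit
Page faults: 5.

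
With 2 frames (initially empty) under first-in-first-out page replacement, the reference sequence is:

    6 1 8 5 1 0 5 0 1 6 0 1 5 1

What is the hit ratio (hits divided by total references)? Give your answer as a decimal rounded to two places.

0.14

6 -> miss, frames {6}
1 -> miss, frames {6,1}
8 -> miss, evict 6, frames {1,8}
5 -> miss, evict 1, frames {8,5}
1 -> miss, evict 8, frames {5,1}
0 -> miss, evict 5, frames {1,0}
5 -> miss, evict 1, frames {0,5}
0 -> hit
1 -> miss, evict 0, frames {5,1}
6 -> miss, evict 5, frames {1,6}
0 -> miss, evict 1, frames {6,0}
1 -> miss, evict 6, frames {0,1}
5 -> miss, evict 0, frames {1,5}
1 -> hit
Hits: 2 of 14 references → 2/14 = 0.1429.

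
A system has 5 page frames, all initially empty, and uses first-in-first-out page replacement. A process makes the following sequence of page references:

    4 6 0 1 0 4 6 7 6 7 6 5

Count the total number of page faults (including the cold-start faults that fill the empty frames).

6

4: fault, frames {4}
6: fault, frames {4,6}
0: fault, frames {4,6,0}
1: fault, frames {4,6,0,1}
0: hit
4: hit
6: hit
7: fault, frames {4,6,0,1,7}
6: hit
7: hit
6: hit
5: fault, evict 4, frames {6,0,1,7,5}
Page faults: 6.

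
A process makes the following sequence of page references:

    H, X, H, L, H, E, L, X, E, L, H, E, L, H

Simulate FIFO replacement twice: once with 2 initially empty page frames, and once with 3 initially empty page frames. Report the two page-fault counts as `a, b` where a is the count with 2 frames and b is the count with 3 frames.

13, 5

2 frames: F F . F F F F F F F F F F F → 13 faults.
3 frames: F F . F . F . . . . F . . . → 5 faults.
5 < 13: adding a frame reduced faults, as is typical.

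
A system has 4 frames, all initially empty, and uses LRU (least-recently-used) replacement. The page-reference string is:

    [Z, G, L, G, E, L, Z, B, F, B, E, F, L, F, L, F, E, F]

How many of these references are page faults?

Z: fault, frames [Z]
G: fault, frames [Z, G]
L: fault, frames [Z, G, L]
G: hit
E: fault, frames [Z, L, G, E]
L: hit
Z: hit
B: fault, evict G, frames [E, L, Z, B]
F: fault, evict E, frames [L, Z, B, F]
B: hit
E: fault, evict L, frames [Z, F, B, E]
F: hit
L: fault, evict Z, frames [B, E, F, L]
F: hit
L: hit
F: hit
E: hit
F: hit
Page faults: 8.

8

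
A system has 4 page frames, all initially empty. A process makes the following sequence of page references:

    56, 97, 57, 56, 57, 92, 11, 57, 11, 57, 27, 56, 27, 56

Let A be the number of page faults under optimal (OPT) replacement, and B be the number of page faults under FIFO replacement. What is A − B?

Under OPT: F F F . . F F . . . F . . . → 6 faults.
Under FIFO: F F F . . F F . . . F F . . → 7 faults.
A − B = 6 − 7 = -1.

-1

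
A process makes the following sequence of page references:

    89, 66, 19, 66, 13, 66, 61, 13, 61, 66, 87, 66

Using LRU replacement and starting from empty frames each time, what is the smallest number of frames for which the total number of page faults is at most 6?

3

f=1: 12 faults
f=2: 8 faults
f=3: 6 faults
f=4: 6 faults
f=5: 6 faults
f=6: 6 faults
Smallest f with faults ≤ 6 is 3.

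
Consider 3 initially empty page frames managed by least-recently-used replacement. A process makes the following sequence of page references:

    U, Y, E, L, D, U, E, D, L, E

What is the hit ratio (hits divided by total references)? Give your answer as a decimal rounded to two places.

0.20

U: fault, frames (U)
Y: fault, frames (U Y)
E: fault, frames (U Y E)
L: fault, evict U, frames (Y E L)
D: fault, evict Y, frames (E L D)
U: fault, evict E, frames (L D U)
E: fault, evict L, frames (D U E)
D: hit
L: fault, evict U, frames (E D L)
E: hit
Hits: 2 of 10 references → 2/10 = 0.2000.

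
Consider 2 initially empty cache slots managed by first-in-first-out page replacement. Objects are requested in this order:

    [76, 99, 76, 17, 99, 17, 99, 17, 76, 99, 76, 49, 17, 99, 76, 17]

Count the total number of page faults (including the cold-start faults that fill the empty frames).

76 → fault, frames [76]
99 → fault, frames [76, 99]
76 → hit
17 → fault, evict 76, frames [99, 17]
99 → hit
17 → hit
99 → hit
17 → hit
76 → fault, evict 99, frames [17, 76]
99 → fault, evict 17, frames [76, 99]
76 → hit
49 → fault, evict 76, frames [99, 49]
17 → fault, evict 99, frames [49, 17]
99 → fault, evict 49, frames [17, 99]
76 → fault, evict 17, frames [99, 76]
17 → fault, evict 99, frames [76, 17]
Page faults: 10.

10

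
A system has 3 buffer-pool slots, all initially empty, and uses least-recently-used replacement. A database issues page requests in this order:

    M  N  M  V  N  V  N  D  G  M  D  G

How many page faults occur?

6

M -> fault, frames (M)
N -> fault, frames (M N)
M -> hit
V -> fault, frames (N M V)
N -> hit
V -> hit
N -> hit
D -> fault, evict M, frames (V N D)
G -> fault, evict V, frames (N D G)
M -> fault, evict N, frames (D G M)
D -> hit
G -> hit
Page faults: 6.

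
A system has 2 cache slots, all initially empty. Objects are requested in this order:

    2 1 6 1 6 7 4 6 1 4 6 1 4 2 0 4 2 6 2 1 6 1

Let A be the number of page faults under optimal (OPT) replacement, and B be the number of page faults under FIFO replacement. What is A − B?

-4

Under OPT: F F F . . F F . F . F . F F F . F F . F . . → 13 faults.
Under FIFO: F F F . . F F F F F F F F F F F F F . F . . → 17 faults.
A − B = 13 − 17 = -4.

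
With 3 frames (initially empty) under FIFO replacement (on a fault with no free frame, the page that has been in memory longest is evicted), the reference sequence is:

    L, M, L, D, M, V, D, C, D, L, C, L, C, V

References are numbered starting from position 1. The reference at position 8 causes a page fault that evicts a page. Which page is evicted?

M

pos 1: L -> miss, frames (L)
pos 2: M -> miss, frames (L M)
pos 3: L -> hit
pos 4: D -> miss, frames (L M D)
pos 5: M -> hit
pos 6: V -> miss, evict L, frames (M D V)
pos 7: D -> hit
pos 8: C -> miss, evict M, frames (D V C)
At position 8, page M is evicted.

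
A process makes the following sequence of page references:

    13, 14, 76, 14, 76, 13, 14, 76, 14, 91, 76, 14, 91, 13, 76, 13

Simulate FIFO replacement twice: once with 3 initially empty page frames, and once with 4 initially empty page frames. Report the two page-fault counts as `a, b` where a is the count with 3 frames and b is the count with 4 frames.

5, 4

3 frames: F F F . . . . . . F . . . F . . → 5 faults.
4 frames: F F F . . . . . . F . . . . . . → 4 faults.
4 < 5: adding a frame reduced faults, as is typical.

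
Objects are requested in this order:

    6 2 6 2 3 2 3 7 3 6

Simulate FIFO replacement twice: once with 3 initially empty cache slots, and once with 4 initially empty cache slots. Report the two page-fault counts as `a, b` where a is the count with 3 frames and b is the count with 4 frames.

3 frames: F F . . F . . F . F → 5 faults.
4 frames: F F . . F . . F . . → 4 faults.
4 < 5: adding a frame reduced faults, as is typical.

5, 4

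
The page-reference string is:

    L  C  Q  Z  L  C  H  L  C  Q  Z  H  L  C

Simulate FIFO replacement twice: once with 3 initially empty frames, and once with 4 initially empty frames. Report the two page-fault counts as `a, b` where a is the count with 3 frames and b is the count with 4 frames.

3 frames: F F F F F F F . . F F . F F → 11 faults.
4 frames: F F F F . . F F F F F F F F → 12 faults.
12 > 11: adding a frame increased faults — Belady's anomaly.

11, 12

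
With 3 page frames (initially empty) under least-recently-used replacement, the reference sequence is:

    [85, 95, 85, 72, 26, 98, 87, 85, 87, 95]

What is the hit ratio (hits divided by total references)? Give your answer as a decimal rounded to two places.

0.20

85 → miss, frames (85)
95 → miss, frames (85 95)
85 → hit
72 → miss, frames (95 85 72)
26 → miss, evict 95, frames (85 72 26)
98 → miss, evict 85, frames (72 26 98)
87 → miss, evict 72, frames (26 98 87)
85 → miss, evict 26, frames (98 87 85)
87 → hit
95 → miss, evict 98, frames (85 87 95)
Hits: 2 of 10 references → 2/10 = 0.2000.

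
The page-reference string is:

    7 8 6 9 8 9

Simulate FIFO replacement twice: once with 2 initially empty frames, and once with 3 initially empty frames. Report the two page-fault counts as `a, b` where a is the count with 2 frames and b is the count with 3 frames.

2 frames: F F F F F . → 5 faults.
3 frames: F F F F . . → 4 faults.
4 < 5: adding a frame reduced faults, as is typical.

5, 4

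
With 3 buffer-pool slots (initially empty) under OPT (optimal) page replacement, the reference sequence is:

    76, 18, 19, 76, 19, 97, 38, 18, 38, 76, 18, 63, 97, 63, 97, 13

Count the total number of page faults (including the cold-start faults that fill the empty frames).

76: miss, frames (76)
18: miss, frames (76 18)
19: miss, frames (76 18 19)
76: hit
19: hit
97: miss, evict 19, frames (76 18 97)
38: miss, evict 97, frames (76 18 38)
18: hit
38: hit
76: hit
18: hit
63: miss, evict 38, frames (76 18 63)
97: miss, evict 18, frames (76 63 97)
63: hit
97: hit
13: miss, evict 97, frames (76 63 13)
Page faults: 8.

8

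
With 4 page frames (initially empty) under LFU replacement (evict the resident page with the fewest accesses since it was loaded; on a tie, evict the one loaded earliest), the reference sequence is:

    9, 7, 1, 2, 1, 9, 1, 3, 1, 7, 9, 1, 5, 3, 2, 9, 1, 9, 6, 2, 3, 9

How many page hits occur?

11

9: miss, frames (9)
7: miss, frames (9 7)
1: miss, frames (9 7 1)
2: miss, frames (9 7 1 2)
1: hit
9: hit
1: hit
3: miss, evict 7, frames (9 1 2 3)
1: hit
7: miss, evict 2, frames (9 1 3 7)
9: hit
1: hit
5: miss, evict 3, frames (9 1 7 5)
3: miss, evict 7, frames (9 1 5 3)
2: miss, evict 5, frames (9 1 3 2)
9: hit
1: hit
9: hit
6: miss, evict 3, frames (9 1 2 6)
2: hit
3: miss, evict 6, frames (9 1 2 3)
9: hit
Hits: 11.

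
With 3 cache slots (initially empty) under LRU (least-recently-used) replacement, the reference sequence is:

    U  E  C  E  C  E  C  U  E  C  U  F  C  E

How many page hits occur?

U: miss, frames (U)
E: miss, frames (U E)
C: miss, frames (U E C)
E: hit
C: hit
E: hit
C: hit
U: hit
E: hit
C: hit
U: hit
F: miss, evict E, frames (C U F)
C: hit
E: miss, evict U, frames (F C E)
Hits: 9.

9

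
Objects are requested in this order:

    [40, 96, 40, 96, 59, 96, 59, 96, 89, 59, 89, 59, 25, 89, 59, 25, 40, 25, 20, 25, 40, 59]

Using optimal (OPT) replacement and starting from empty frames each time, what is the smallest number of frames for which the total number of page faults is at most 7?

4

f=1: 22 faults
f=2: 10 faults
f=3: 8 faults
f=4: 6 faults
f=5: 6 faults
f=6: 6 faults
Smallest f with faults ≤ 7 is 4.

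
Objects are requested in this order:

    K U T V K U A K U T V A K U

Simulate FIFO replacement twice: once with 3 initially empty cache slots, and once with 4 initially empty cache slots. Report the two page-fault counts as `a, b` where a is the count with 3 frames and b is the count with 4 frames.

11, 12

3 frames: F F F F F F F . . F F . F F → 11 faults.
4 frames: F F F F . . F F F F F F F F → 12 faults.
12 > 11: adding a frame increased faults — Belady's anomaly.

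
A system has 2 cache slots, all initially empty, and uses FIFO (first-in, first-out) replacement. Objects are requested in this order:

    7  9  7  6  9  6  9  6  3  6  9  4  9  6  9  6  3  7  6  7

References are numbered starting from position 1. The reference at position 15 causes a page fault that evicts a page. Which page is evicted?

pos 1: 7 -> fault, frames (7)
pos 2: 9 -> fault, frames (7 9)
pos 3: 7 -> hit
pos 4: 6 -> fault, evict 7, frames (9 6)
pos 5: 9 -> hit
pos 6: 6 -> hit
pos 7: 9 -> hit
pos 8: 6 -> hit
pos 9: 3 -> fault, evict 9, frames (6 3)
pos 10: 6 -> hit
pos 11: 9 -> fault, evict 6, frames (3 9)
pos 12: 4 -> fault, evict 3, frames (9 4)
pos 13: 9 -> hit
pos 14: 6 -> fault, evict 9, frames (4 6)
pos 15: 9 -> fault, evict 4, frames (6 9)
At position 15, page 4 is evicted.

4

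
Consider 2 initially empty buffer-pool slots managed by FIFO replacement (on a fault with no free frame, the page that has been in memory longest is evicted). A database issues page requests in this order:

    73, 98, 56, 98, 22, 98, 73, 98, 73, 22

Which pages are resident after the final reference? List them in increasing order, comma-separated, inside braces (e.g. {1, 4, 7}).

{22, 73}

73 → miss, frames (73)
98 → miss, frames (73 98)
56 → miss, evict 73, frames (98 56)
98 → hit
22 → miss, evict 98, frames (56 22)
98 → miss, evict 56, frames (22 98)
73 → miss, evict 22, frames (98 73)
98 → hit
73 → hit
22 → miss, evict 98, frames (73 22)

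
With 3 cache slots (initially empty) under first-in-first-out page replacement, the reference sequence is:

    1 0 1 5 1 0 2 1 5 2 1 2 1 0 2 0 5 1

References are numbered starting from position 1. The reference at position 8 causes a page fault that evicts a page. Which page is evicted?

pos 1: 1 → fault, frames {1}
pos 2: 0 → fault, frames {1,0}
pos 3: 1 → hit
pos 4: 5 → fault, frames {1,0,5}
pos 5: 1 → hit
pos 6: 0 → hit
pos 7: 2 → fault, evict 1, frames {0,5,2}
pos 8: 1 → fault, evict 0, frames {5,2,1}
At position 8, page 0 is evicted.

0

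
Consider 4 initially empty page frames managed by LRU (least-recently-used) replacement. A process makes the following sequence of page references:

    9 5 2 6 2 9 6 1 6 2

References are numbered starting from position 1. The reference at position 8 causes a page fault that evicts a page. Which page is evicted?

5

pos 1: 9: fault, frames {9}
pos 2: 5: fault, frames {9,5}
pos 3: 2: fault, frames {9,5,2}
pos 4: 6: fault, frames {9,5,2,6}
pos 5: 2: hit
pos 6: 9: hit
pos 7: 6: hit
pos 8: 1: fault, evict 5, frames {2,9,6,1}
At position 8, page 5 is evicted.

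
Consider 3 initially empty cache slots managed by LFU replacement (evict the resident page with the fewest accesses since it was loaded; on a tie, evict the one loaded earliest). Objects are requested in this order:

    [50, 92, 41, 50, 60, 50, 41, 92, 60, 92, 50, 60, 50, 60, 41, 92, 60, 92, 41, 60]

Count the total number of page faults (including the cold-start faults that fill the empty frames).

12

50 → fault, frames (50)
92 → fault, frames (50 92)
41 → fault, frames (50 92 41)
50 → hit
60 → fault, evict 92, frames (50 41 60)
50 → hit
41 → hit
92 → fault, evict 60, frames (50 41 92)
60 → fault, evict 92, frames (50 41 60)
92 → fault, evict 60, frames (50 41 92)
50 → hit
60 → fault, evict 92, frames (50 41 60)
50 → hit
60 → hit
41 → hit
92 → fault, evict 60, frames (50 41 92)
60 → fault, evict 92, frames (50 41 60)
92 → fault, evict 60, frames (50 41 92)
41 → hit
60 → fault, evict 92, frames (50 41 60)
Page faults: 12.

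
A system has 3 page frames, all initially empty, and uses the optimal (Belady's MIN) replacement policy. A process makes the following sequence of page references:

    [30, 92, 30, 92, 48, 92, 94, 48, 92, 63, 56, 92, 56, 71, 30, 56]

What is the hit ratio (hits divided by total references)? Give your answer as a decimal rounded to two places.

30 -> miss, frames {30}
92 -> miss, frames {30,92}
30 -> hit
92 -> hit
48 -> miss, frames {30,92,48}
92 -> hit
94 -> miss, evict 30, frames {92,48,94}
48 -> hit
92 -> hit
63 -> miss, evict 94, frames {92,48,63}
56 -> miss, evict 63, frames {92,48,56}
92 -> hit
56 -> hit
71 -> miss, evict 48, frames {92,56,71}
30 -> miss, evict 71, frames {92,56,30}
56 -> hit
Hits: 8 of 16 references → 8/16 = 0.5000.

0.50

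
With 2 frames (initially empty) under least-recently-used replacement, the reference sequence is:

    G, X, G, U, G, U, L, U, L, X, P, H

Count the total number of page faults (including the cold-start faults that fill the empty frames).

G -> miss, frames {G}
X -> miss, frames {G,X}
G -> hit
U -> miss, evict X, frames {G,U}
G -> hit
U -> hit
L -> miss, evict G, frames {U,L}
U -> hit
L -> hit
X -> miss, evict U, frames {L,X}
P -> miss, evict L, frames {X,P}
H -> miss, evict X, frames {P,H}
Page faults: 7.

7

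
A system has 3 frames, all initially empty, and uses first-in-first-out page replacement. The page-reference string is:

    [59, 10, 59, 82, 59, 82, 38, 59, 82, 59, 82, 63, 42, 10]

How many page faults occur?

8

59 → miss, frames [59]
10 → miss, frames [59, 10]
59 → hit
82 → miss, frames [59, 10, 82]
59 → hit
82 → hit
38 → miss, evict 59, frames [10, 82, 38]
59 → miss, evict 10, frames [82, 38, 59]
82 → hit
59 → hit
82 → hit
63 → miss, evict 82, frames [38, 59, 63]
42 → miss, evict 38, frames [59, 63, 42]
10 → miss, evict 59, frames [63, 42, 10]
Page faults: 8.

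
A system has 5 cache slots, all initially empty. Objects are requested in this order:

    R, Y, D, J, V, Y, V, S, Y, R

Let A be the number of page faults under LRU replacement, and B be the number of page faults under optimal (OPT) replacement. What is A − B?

Under LRU: F F F F F . . F . F → 7 faults.
Under OPT: F F F F F . . F . . → 6 faults.
A − B = 7 − 6 = 1.

1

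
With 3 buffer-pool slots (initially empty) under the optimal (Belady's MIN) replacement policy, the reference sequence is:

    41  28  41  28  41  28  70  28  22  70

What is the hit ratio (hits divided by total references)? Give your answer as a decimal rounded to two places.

41: miss, frames (41)
28: miss, frames (41 28)
41: hit
28: hit
41: hit
28: hit
70: miss, frames (41 28 70)
28: hit
22: miss, evict 28, frames (41 70 22)
70: hit
Hits: 6 of 10 references → 6/10 = 0.6000.

0.60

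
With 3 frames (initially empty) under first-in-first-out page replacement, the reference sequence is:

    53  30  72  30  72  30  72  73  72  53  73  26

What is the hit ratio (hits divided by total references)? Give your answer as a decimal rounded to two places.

53 -> miss, frames (53)
30 -> miss, frames (53 30)
72 -> miss, frames (53 30 72)
30 -> hit
72 -> hit
30 -> hit
72 -> hit
73 -> miss, evict 53, frames (30 72 73)
72 -> hit
53 -> miss, evict 30, frames (72 73 53)
73 -> hit
26 -> miss, evict 72, frames (73 53 26)
Hits: 6 of 12 references → 6/12 = 0.5000.

0.50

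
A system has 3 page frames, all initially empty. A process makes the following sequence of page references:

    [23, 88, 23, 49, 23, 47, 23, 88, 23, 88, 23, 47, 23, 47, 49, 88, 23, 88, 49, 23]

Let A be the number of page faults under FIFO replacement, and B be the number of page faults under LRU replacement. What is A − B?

-1

Under FIFO: F F . F . F F F . . . . . . F . . . . . → 7 faults.
Under LRU: F F . F . F . F . . . . . . F F F . . . → 8 faults.
A − B = 7 − 8 = -1.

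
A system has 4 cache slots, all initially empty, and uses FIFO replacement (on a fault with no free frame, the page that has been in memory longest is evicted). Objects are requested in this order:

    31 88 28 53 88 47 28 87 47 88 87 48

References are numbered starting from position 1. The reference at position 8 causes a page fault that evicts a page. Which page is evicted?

88

pos 1: 31 -> miss, frames {31}
pos 2: 88 -> miss, frames {31,88}
pos 3: 28 -> miss, frames {31,88,28}
pos 4: 53 -> miss, frames {31,88,28,53}
pos 5: 88 -> hit
pos 6: 47 -> miss, evict 31, frames {88,28,53,47}
pos 7: 28 -> hit
pos 8: 87 -> miss, evict 88, frames {28,53,47,87}
At position 8, page 88 is evicted.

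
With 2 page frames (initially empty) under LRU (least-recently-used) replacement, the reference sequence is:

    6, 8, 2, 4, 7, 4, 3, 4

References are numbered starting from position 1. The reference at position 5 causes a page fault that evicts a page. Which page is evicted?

2

pos 1: 6 -> fault, frames {6}
pos 2: 8 -> fault, frames {6,8}
pos 3: 2 -> fault, evict 6, frames {8,2}
pos 4: 4 -> fault, evict 8, frames {2,4}
pos 5: 7 -> fault, evict 2, frames {4,7}
At position 5, page 2 is evicted.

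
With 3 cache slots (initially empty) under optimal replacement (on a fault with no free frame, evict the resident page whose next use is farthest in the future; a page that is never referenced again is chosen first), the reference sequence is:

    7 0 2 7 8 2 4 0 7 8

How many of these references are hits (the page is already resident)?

7 → fault, frames {7}
0 → fault, frames {7,0}
2 → fault, frames {7,0,2}
7 → hit
8 → fault, evict 7, frames {0,2,8}
2 → hit
4 → fault, evict 2, frames {0,8,4}
0 → hit
7 → fault, evict 4, frames {0,8,7}
8 → hit
Hits: 4.

4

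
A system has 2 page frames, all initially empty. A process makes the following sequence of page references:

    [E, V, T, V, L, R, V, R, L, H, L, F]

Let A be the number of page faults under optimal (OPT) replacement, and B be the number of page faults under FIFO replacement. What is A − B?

-1

Under OPT: F F F . F F . . F F . F → 8 faults.
Under FIFO: F F F . F F F . F F . F → 9 faults.
A − B = 8 − 9 = -1.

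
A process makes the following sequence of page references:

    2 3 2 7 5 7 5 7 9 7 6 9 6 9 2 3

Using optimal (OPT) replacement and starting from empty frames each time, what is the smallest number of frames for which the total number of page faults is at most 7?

f=1: 16 faults
f=2: 8 faults
f=3: 7 faults
f=4: 6 faults
f=5: 6 faults
f=6: 6 faults
Smallest f with faults ≤ 7 is 3.

3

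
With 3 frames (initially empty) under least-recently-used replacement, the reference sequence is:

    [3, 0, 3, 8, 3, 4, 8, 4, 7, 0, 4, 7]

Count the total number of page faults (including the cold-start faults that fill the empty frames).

3: miss, frames [3]
0: miss, frames [3, 0]
3: hit
8: miss, frames [0, 3, 8]
3: hit
4: miss, evict 0, frames [8, 3, 4]
8: hit
4: hit
7: miss, evict 3, frames [8, 4, 7]
0: miss, evict 8, frames [4, 7, 0]
4: hit
7: hit
Page faults: 6.

6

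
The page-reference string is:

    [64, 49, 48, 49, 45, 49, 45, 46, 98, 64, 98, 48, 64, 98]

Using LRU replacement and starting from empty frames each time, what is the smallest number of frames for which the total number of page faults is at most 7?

6

f=1: 14 faults
f=2: 10 faults
f=3: 8 faults
f=4: 8 faults
f=5: 8 faults
f=6: 6 faults
Smallest f with faults ≤ 7 is 6.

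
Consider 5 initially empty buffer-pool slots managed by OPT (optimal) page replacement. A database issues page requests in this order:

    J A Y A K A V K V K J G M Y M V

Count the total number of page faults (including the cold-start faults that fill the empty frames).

7

J -> miss, frames {J}
A -> miss, frames {J,A}
Y -> miss, frames {J,A,Y}
A -> hit
K -> miss, frames {J,A,Y,K}
A -> hit
V -> miss, frames {J,A,Y,K,V}
K -> hit
V -> hit
K -> hit
J -> hit
G -> miss, evict K, frames {J,A,Y,V,G}
M -> miss, evict G, frames {J,A,Y,V,M}
Y -> hit
M -> hit
V -> hit
Page faults: 7.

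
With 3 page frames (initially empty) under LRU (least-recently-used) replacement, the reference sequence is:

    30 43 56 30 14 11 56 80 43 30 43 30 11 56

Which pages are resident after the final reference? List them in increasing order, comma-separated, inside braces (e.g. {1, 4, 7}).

{11, 30, 56}

30 -> fault, frames {30}
43 -> fault, frames {30,43}
56 -> fault, frames {30,43,56}
30 -> hit
14 -> fault, evict 43, frames {56,30,14}
11 -> fault, evict 56, frames {30,14,11}
56 -> fault, evict 30, frames {14,11,56}
80 -> fault, evict 14, frames {11,56,80}
43 -> fault, evict 11, frames {56,80,43}
30 -> fault, evict 56, frames {80,43,30}
43 -> hit
30 -> hit
11 -> fault, evict 80, frames {43,30,11}
56 -> fault, evict 43, frames {30,11,56}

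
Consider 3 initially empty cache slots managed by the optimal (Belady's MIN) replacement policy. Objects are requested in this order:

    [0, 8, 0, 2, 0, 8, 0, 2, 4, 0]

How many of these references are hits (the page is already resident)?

0 -> fault, frames [0]
8 -> fault, frames [0, 8]
0 -> hit
2 -> fault, frames [0, 8, 2]
0 -> hit
8 -> hit
0 -> hit
2 -> hit
4 -> fault, evict 2, frames [0, 8, 4]
0 -> hit
Hits: 6.

6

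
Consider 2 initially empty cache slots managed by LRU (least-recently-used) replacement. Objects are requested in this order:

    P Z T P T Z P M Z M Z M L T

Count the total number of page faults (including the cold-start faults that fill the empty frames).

P: miss, frames {P}
Z: miss, frames {P,Z}
T: miss, evict P, frames {Z,T}
P: miss, evict Z, frames {T,P}
T: hit
Z: miss, evict P, frames {T,Z}
P: miss, evict T, frames {Z,P}
M: miss, evict Z, frames {P,M}
Z: miss, evict P, frames {M,Z}
M: hit
Z: hit
M: hit
L: miss, evict Z, frames {M,L}
T: miss, evict M, frames {L,T}
Page faults: 10.

10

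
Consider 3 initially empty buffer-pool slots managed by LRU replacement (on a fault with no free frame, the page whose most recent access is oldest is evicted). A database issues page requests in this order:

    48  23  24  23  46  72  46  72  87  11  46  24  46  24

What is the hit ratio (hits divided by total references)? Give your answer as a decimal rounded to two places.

48: fault, frames {48}
23: fault, frames {48,23}
24: fault, frames {48,23,24}
23: hit
46: fault, evict 48, frames {24,23,46}
72: fault, evict 24, frames {23,46,72}
46: hit
72: hit
87: fault, evict 23, frames {46,72,87}
11: fault, evict 46, frames {72,87,11}
46: fault, evict 72, frames {87,11,46}
24: fault, evict 87, frames {11,46,24}
46: hit
24: hit
Hits: 5 of 14 references → 5/14 = 0.3571.

0.36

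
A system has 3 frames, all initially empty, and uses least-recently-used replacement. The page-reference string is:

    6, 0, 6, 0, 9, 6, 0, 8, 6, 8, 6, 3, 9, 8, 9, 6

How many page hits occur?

8

6 -> miss, frames (6)
0 -> miss, frames (6 0)
6 -> hit
0 -> hit
9 -> miss, frames (6 0 9)
6 -> hit
0 -> hit
8 -> miss, evict 9, frames (6 0 8)
6 -> hit
8 -> hit
6 -> hit
3 -> miss, evict 0, frames (8 6 3)
9 -> miss, evict 8, frames (6 3 9)
8 -> miss, evict 6, frames (3 9 8)
9 -> hit
6 -> miss, evict 3, frames (8 9 6)
Hits: 8.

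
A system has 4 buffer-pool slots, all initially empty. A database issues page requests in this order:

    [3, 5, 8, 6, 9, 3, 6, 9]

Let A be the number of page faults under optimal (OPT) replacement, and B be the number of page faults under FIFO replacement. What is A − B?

-1

Under OPT: F F F F F . . . → 5 faults.
Under FIFO: F F F F F F . . → 6 faults.
A − B = 5 − 6 = -1.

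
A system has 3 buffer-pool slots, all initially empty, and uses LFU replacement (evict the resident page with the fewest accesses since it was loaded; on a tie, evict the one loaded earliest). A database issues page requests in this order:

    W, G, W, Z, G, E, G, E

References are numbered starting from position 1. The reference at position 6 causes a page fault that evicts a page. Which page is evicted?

pos 1: W: miss, frames (W)
pos 2: G: miss, frames (W G)
pos 3: W: hit
pos 4: Z: miss, frames (W G Z)
pos 5: G: hit
pos 6: E: miss, evict Z, frames (W G E)
At position 6, page Z is evicted.

Z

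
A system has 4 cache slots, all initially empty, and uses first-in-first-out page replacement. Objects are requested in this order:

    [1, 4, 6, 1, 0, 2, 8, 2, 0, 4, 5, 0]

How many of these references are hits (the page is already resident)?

1 → fault, frames [1]
4 → fault, frames [1, 4]
6 → fault, frames [1, 4, 6]
1 → hit
0 → fault, frames [1, 4, 6, 0]
2 → fault, evict 1, frames [4, 6, 0, 2]
8 → fault, evict 4, frames [6, 0, 2, 8]
2 → hit
0 → hit
4 → fault, evict 6, frames [0, 2, 8, 4]
5 → fault, evict 0, frames [2, 8, 4, 5]
0 → fault, evict 2, frames [8, 4, 5, 0]
Hits: 3.

3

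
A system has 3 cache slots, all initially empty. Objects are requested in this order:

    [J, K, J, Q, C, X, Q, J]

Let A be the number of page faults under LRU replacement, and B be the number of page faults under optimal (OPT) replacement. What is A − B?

Under LRU: F F . F F F . F → 6 faults.
Under OPT: F F . F F F . . → 5 faults.
A − B = 6 − 5 = 1.

1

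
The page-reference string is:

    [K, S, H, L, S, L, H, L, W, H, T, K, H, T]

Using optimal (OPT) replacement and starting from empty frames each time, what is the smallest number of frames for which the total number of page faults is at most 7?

f=1: 14 faults
f=2: 9 faults
f=3: 7 faults
f=4: 6 faults
f=5: 6 faults
f=6: 6 faults
Smallest f with faults ≤ 7 is 3.

3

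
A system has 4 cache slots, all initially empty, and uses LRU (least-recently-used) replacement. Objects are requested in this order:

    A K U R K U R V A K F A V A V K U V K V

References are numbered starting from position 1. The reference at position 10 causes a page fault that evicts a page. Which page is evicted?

pos 1: A: miss, frames [A]
pos 2: K: miss, frames [A, K]
pos 3: U: miss, frames [A, K, U]
pos 4: R: miss, frames [A, K, U, R]
pos 5: K: hit
pos 6: U: hit
pos 7: R: hit
pos 8: V: miss, evict A, frames [K, U, R, V]
pos 9: A: miss, evict K, frames [U, R, V, A]
pos 10: K: miss, evict U, frames [R, V, A, K]
At position 10, page U is evicted.

U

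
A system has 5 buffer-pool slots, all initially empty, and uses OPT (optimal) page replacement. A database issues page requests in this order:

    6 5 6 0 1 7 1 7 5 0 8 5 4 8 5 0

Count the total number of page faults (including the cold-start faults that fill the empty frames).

6: miss, frames [6]
5: miss, frames [6, 5]
6: hit
0: miss, frames [6, 5, 0]
1: miss, frames [6, 5, 0, 1]
7: miss, frames [6, 5, 0, 1, 7]
1: hit
7: hit
5: hit
0: hit
8: miss, evict 7, frames [6, 5, 0, 1, 8]
5: hit
4: miss, evict 1, frames [6, 5, 0, 8, 4]
8: hit
5: hit
0: hit
Page faults: 7.

7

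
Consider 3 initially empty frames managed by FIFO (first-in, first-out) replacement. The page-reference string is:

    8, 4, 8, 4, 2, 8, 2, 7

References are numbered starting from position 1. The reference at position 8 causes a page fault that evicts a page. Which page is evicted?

pos 1: 8 -> miss, frames {8}
pos 2: 4 -> miss, frames {8,4}
pos 3: 8 -> hit
pos 4: 4 -> hit
pos 5: 2 -> miss, frames {8,4,2}
pos 6: 8 -> hit
pos 7: 2 -> hit
pos 8: 7 -> miss, evict 8, frames {4,2,7}
At position 8, page 8 is evicted.

8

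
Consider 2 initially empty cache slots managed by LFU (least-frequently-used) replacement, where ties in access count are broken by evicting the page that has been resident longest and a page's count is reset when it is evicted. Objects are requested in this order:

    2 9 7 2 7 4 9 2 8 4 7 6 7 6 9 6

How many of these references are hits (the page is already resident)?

2: fault, frames (2)
9: fault, frames (2 9)
7: fault, evict 2, frames (9 7)
2: fault, evict 9, frames (7 2)
7: hit
4: fault, evict 2, frames (7 4)
9: fault, evict 4, frames (7 9)
2: fault, evict 9, frames (7 2)
8: fault, evict 2, frames (7 8)
4: fault, evict 8, frames (7 4)
7: hit
6: fault, evict 4, frames (7 6)
7: hit
6: hit
9: fault, evict 6, frames (7 9)
6: fault, evict 9, frames (7 6)
Hits: 4.

4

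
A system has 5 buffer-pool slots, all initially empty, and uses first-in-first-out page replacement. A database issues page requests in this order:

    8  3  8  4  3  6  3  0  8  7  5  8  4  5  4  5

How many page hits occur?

7

8 -> miss, frames {8}
3 -> miss, frames {8,3}
8 -> hit
4 -> miss, frames {8,3,4}
3 -> hit
6 -> miss, frames {8,3,4,6}
3 -> hit
0 -> miss, frames {8,3,4,6,0}
8 -> hit
7 -> miss, evict 8, frames {3,4,6,0,7}
5 -> miss, evict 3, frames {4,6,0,7,5}
8 -> miss, evict 4, frames {6,0,7,5,8}
4 -> miss, evict 6, frames {0,7,5,8,4}
5 -> hit
4 -> hit
5 -> hit
Hits: 7.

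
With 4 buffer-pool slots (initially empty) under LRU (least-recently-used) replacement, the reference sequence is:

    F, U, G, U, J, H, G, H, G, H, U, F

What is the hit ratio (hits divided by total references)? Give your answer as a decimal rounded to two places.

F -> fault, frames {F}
U -> fault, frames {F,U}
G -> fault, frames {F,U,G}
U -> hit
J -> fault, frames {F,G,U,J}
H -> fault, evict F, frames {G,U,J,H}
G -> hit
H -> hit
G -> hit
H -> hit
U -> hit
F -> fault, evict J, frames {G,H,U,F}
Hits: 6 of 12 references → 6/12 = 0.5000.

0.50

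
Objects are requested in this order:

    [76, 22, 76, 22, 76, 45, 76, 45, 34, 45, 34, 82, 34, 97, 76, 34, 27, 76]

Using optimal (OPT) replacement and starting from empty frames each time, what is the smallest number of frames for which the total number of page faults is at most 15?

f=1: 18 faults
f=2: 8 faults
f=3: 7 faults
f=4: 7 faults
f=5: 7 faults
f=6: 7 faults
f=7: 7 faults
Smallest f with faults ≤ 15 is 2.

2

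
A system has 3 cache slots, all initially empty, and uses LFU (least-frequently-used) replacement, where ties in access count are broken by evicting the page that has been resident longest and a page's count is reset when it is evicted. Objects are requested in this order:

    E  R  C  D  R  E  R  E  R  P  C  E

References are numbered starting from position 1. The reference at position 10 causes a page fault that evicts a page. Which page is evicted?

D

pos 1: E → miss, frames {E}
pos 2: R → miss, frames {E,R}
pos 3: C → miss, frames {E,R,C}
pos 4: D → miss, evict E, frames {R,C,D}
pos 5: R → hit
pos 6: E → miss, evict C, frames {R,D,E}
pos 7: R → hit
pos 8: E → hit
pos 9: R → hit
pos 10: P → miss, evict D, frames {R,E,P}
At position 10, page D is evicted.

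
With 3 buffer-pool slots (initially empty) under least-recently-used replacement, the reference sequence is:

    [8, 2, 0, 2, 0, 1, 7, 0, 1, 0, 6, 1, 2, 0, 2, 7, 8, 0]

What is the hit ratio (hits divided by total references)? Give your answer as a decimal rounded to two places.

8: fault, frames [8]
2: fault, frames [8, 2]
0: fault, frames [8, 2, 0]
2: hit
0: hit
1: fault, evict 8, frames [2, 0, 1]
7: fault, evict 2, frames [0, 1, 7]
0: hit
1: hit
0: hit
6: fault, evict 7, frames [1, 0, 6]
1: hit
2: fault, evict 0, frames [6, 1, 2]
0: fault, evict 6, frames [1, 2, 0]
2: hit
7: fault, evict 1, frames [0, 2, 7]
8: fault, evict 0, frames [2, 7, 8]
0: fault, evict 2, frames [7, 8, 0]
Hits: 7 of 18 references → 7/18 = 0.3889.

0.39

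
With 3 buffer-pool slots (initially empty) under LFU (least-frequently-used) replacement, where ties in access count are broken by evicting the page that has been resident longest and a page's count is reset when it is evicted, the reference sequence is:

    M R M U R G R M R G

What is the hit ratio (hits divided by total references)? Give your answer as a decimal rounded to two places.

0.60

M → fault, frames (M)
R → fault, frames (M R)
M → hit
U → fault, frames (M R U)
R → hit
G → fault, evict U, frames (M R G)
R → hit
M → hit
R → hit
G → hit
Hits: 6 of 10 references → 6/10 = 0.6000.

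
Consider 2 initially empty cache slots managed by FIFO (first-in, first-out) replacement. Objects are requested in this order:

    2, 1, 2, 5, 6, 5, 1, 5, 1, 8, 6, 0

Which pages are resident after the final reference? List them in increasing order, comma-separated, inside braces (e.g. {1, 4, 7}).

2 → fault, frames (2)
1 → fault, frames (2 1)
2 → hit
5 → fault, evict 2, frames (1 5)
6 → fault, evict 1, frames (5 6)
5 → hit
1 → fault, evict 5, frames (6 1)
5 → fault, evict 6, frames (1 5)
1 → hit
8 → fault, evict 1, frames (5 8)
6 → fault, evict 5, frames (8 6)
0 → fault, evict 8, frames (6 0)

{0, 6}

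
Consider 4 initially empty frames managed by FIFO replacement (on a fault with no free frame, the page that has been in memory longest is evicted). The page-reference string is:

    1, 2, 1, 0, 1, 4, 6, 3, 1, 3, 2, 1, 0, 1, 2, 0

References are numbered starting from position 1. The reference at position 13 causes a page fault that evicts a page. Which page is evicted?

6

pos 1: 1 -> fault, frames {1}
pos 2: 2 -> fault, frames {1,2}
pos 3: 1 -> hit
pos 4: 0 -> fault, frames {1,2,0}
pos 5: 1 -> hit
pos 6: 4 -> fault, frames {1,2,0,4}
pos 7: 6 -> fault, evict 1, frames {2,0,4,6}
pos 8: 3 -> fault, evict 2, frames {0,4,6,3}
pos 9: 1 -> fault, evict 0, frames {4,6,3,1}
pos 10: 3 -> hit
pos 11: 2 -> fault, evict 4, frames {6,3,1,2}
pos 12: 1 -> hit
pos 13: 0 -> fault, evict 6, frames {3,1,2,0}
At position 13, page 6 is evicted.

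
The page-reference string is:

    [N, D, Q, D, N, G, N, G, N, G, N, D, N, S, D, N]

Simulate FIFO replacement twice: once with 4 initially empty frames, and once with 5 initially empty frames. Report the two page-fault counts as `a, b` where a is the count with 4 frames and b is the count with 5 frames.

4 frames: F F F . . F . . . . . . . F . F → 6 faults.
5 frames: F F F . . F . . . . . . . F . . → 5 faults.
5 < 6: adding a frame reduced faults, as is typical.

6, 5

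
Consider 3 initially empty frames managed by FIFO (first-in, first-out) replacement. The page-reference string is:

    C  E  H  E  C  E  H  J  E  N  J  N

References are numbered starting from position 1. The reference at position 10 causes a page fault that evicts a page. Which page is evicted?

E

pos 1: C: fault, frames [C]
pos 2: E: fault, frames [C, E]
pos 3: H: fault, frames [C, E, H]
pos 4: E: hit
pos 5: C: hit
pos 6: E: hit
pos 7: H: hit
pos 8: J: fault, evict C, frames [E, H, J]
pos 9: E: hit
pos 10: N: fault, evict E, frames [H, J, N]
At position 10, page E is evicted.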